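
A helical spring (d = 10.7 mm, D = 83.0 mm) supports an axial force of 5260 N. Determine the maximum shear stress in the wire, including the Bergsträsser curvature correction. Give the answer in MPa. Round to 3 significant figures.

Spring index C = D/d = 83.0/10.7 = 7.7570
K_B = (4C+2)/(4C−3) = 33.028/28.028 = 1.1784
τ₀ = 8FD/(πd³) = 8·5260·83.0/(π·10.7³) = 3.49264e+06/3848.6 = 907.51 MPa
τ_max = K·τ₀ = 1.1784 × 907.51 = 1069.4 MPa

1070 MPa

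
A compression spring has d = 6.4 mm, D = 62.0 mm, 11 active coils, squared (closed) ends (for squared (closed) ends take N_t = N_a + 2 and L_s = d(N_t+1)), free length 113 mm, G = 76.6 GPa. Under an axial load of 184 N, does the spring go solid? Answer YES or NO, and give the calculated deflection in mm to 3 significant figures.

k = Gd⁴/(8D³N_a) = (76.6×10³)(6.4⁴)/(8·62.0³·11) = 6.1276 N/mm
N_t = 13; L_s = 6.4·14 = 89.6 mm; δ_solid = L₀ − L_s = 113 − 89.6 = 23.4 mm
δ = F/k = 184/6.1276 = 30.028 mm
δ ≥ δ_solid → spring goes solid

YES, δ = 30.0 mm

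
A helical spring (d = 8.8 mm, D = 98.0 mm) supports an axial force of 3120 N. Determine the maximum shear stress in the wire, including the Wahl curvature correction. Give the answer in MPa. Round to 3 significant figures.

Spring index C = D/d = 98.0/8.8 = 11.1364
K_W = (4C−1)/(4C−4) + 0.615/C = 43.545/40.545 + 0.0552 = 1.1292
τ₀ = 8FD/(πd³) = 8·3120·98.0/(π·8.8³) = 2.44608e+06/2140.9 = 1142.5 MPa
τ_max = K·τ₀ = 1.1292 × 1142.5 = 1290.2 MPa

1290 MPa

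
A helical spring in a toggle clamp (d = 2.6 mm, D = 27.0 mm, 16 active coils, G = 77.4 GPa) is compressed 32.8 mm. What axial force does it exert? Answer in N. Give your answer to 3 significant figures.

46.0 N

k = Gd⁴/(8D³N_a) = (77.4×10³)(2.6⁴)/(8·27.0³·16) = 1.4039 N/mm
F = k·δ = 1.4039 × 32.8 = 46.048 N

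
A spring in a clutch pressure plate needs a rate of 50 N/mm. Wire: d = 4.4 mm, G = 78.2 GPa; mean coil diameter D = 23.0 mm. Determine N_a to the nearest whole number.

6

N_a = Gd⁴/(8D³k) = (78.2×10³ × 4.4⁴)/(8 × 23.0³ × 50)
    = 2.93101e+07 / 4.8668e+06 = 6.022 → 6 coils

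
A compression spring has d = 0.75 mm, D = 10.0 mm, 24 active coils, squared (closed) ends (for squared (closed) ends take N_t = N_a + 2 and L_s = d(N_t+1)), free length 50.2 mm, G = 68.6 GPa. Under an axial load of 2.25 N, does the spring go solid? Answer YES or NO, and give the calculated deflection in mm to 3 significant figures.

k = Gd⁴/(8D³N_a) = (68.6×10³)(0.75⁴)/(8·10.0³·24) = 0.11305 N/mm
N_t = 26; L_s = 0.75·27 = 20.25 mm; δ_solid = L₀ − L_s = 50.2 − 20.25 = 29.95 mm
δ = F/k = 2.25/0.11305 = 19.903 mm
δ < δ_solid → spring does not go solid

NO, δ = 19.9 mm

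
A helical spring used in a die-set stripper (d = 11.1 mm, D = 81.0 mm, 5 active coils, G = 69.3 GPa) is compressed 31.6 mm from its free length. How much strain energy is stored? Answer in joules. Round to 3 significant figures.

24.7 J

k = Gd⁴/(8D³N_a) = (69.3×10³)(11.1⁴)/(8·81.0³·5) = 49.489 N/mm
U = ½kδ² = 0.5 × 49.489 × 31.6² = 24709 N·mm = 24.709 J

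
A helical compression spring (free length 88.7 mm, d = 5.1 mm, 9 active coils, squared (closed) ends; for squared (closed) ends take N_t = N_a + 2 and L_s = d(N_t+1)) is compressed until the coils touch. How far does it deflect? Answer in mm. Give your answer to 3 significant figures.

27.5 mm

N_t = 11; L_s = 5.1·12 = 61.2 mm
δ_solid = L₀ − L_s = 88.7 − 61.2 = 27.5 mm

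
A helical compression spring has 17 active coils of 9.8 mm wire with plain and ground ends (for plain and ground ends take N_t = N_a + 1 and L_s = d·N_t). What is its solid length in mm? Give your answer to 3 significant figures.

plain and ground ends: N_t = N_a + 1 = 17 + 1 = 18
L_s = d·N_t = 9.8 × 18 = 176.4 mm

176 mm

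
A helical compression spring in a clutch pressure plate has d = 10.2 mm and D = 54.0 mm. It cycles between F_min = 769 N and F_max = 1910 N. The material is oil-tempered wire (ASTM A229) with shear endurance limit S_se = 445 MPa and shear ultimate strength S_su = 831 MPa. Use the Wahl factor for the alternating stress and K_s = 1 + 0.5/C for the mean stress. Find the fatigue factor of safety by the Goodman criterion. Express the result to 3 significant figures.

C = D/d = 54.0/10.2 = 5.2941; K_W = (4C−1)/(4C−4)+0.615/C = 1.2908; K_s = 1+0.5/C = 1.0944
F_a = (F_max−F_min)/2 = 570.5 N; F_m = (F_max+F_min)/2 = 1339.5 N
τ_a = K_W·8F_aD/(πd³) = 1.2908 × 73.925 = 95.424 MPa
τ_m = K_s·8F_mD/(πd³) = 1.0944 × 173.57 = 189.96 MPa
Goodman: 1/n_f = τ_a/S_se + τ_m/S_su = 95.424/445 + 189.96/831 = 0.21444 + 0.22860 = 0.44303
n_f = 1/0.44303 = 2.257

2.26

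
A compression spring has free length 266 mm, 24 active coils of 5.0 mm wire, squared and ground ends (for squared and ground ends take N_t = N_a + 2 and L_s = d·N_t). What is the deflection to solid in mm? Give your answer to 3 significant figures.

136 mm

N_t = 26; L_s = 5.0·26 = 130 mm
δ_solid = L₀ − L_s = 266 − 130 = 136 mm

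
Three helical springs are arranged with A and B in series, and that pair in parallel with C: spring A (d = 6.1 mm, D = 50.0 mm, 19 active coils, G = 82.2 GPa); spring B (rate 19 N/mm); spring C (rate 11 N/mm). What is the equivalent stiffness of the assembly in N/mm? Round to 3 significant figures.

k_A = Gd⁴/(8D³N_a) = (82.2×10³)(6.1⁴)/(8·50.0³·19) = 5.9901 N/mm
Springs A,B series: k_AB = 1/(1/5.9901+1/19) = 4.5543 N/mm; parallel with C: k_eq = 4.5543+11 = 15.554 N/mm

15.6 N/mm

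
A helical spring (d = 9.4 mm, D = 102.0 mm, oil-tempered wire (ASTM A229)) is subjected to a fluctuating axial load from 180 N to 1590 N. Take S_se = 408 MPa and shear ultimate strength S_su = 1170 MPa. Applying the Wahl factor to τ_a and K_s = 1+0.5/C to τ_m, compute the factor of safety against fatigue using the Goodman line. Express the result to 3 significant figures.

1.16

C = D/d = 102.0/9.4 = 10.8511; K_W = (4C−1)/(4C−4)+0.615/C = 1.1328; K_s = 1+0.5/C = 1.0461
F_a = (F_max−F_min)/2 = 705 N; F_m = (F_max+F_min)/2 = 885 N
τ_a = K_W·8F_aD/(πd³) = 1.1328 × 220.47 = 249.75 MPa
τ_m = K_s·8F_mD/(πd³) = 1.0461 × 276.76 = 289.51 MPa
Goodman: 1/n_f = τ_a/S_se + τ_m/S_su = 249.75/408 + 289.51/1170 = 0.61213 + 0.24744 = 0.85957
n_f = 1/0.85957 = 1.163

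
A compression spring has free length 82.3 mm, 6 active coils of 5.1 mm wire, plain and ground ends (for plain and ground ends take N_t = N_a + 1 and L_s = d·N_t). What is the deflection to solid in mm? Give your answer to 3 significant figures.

N_t = 7; L_s = 5.1·7 = 35.7 mm
δ_solid = L₀ − L_s = 82.3 − 35.7 = 46.6 mm

46.6 mm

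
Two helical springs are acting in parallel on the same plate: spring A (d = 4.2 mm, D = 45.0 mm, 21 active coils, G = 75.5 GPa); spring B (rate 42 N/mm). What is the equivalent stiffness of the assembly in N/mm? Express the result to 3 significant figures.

k_A = Gd⁴/(8D³N_a) = (75.5×10³)(4.2⁴)/(8·45.0³·21) = 1.5346 N/mm
Parallel: k_eq = 1.5346 + 42 = 43.535 N/mm

43.5 N/mm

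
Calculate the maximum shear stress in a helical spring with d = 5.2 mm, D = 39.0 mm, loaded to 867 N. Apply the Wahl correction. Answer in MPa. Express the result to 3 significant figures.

Spring index C = D/d = 39.0/5.2 = 7.5000
K_W = (4C−1)/(4C−4) + 0.615/C = 29.000/26.000 + 0.0820 = 1.1974
τ₀ = 8FD/(πd³) = 8·867·39.0/(π·5.2³) = 270504/441.73 = 612.37 MPa
τ_max = K·τ₀ = 1.1974 × 612.37 = 733.24 MPa

733 MPa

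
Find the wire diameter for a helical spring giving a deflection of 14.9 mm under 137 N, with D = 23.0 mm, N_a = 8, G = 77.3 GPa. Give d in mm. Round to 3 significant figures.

Required rate k = F/δ = 137/14.9 = 9.1946 N/mm
d = (8D³N_a·k / G)^(1/4) = (8·23.0³·8·9.1946 / (77.3×10³))^0.25
  = (92.623)^0.25 = 3.1023 mm

3.10 mm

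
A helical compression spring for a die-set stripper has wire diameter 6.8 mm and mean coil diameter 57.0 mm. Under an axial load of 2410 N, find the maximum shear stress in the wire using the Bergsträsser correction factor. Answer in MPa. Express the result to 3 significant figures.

Spring index C = D/d = 57.0/6.8 = 8.3824
K_B = (4C+2)/(4C−3) = 35.529/30.529 = 1.1638
τ₀ = 8FD/(πd³) = 8·2410·57.0/(π·6.8³) = 1.09896e+06/987.82 = 1112.5 MPa
τ_max = K·τ₀ = 1.1638 × 1112.5 = 1294.7 MPa

1290 MPa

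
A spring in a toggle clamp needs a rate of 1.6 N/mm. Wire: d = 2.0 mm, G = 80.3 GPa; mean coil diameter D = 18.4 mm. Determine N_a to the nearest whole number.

N_a = Gd⁴/(8D³k) = (80.3×10³ × 2.0⁴)/(8 × 18.4³ × 1.6)
    = 1.2848e+06 / 79737.7 = 16.11 → 16 coils

16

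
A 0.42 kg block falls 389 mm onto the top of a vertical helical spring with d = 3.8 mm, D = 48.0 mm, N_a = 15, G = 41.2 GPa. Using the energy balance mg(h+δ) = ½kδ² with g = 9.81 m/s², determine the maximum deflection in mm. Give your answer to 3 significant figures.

77.0 mm

k = Gd⁴/(8D³N_a) = (41.2×10³)(3.8⁴)/(8·48.0³·15) = 0.64733 N/mm
W = mg = 0.42 × 9.81 = 4.1202 N
½kδ² − Wδ − Wh = 0 → δ = (W + √(W² + 2kWh))/k
δ = (4.1202 + √(16.976 + 2075.03))/0.64733 = (4.1202 + 45.738)/0.64733 = 77.022 mm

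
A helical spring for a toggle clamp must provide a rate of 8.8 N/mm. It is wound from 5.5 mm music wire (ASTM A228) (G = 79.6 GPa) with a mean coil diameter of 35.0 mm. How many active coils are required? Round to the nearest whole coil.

24

N_a = Gd⁴/(8D³k) = (79.6×10³ × 5.5⁴)/(8 × 35.0³ × 8.8)
    = 7.2839e+07 / 3.0184e+06 = 24.13 → 24 coils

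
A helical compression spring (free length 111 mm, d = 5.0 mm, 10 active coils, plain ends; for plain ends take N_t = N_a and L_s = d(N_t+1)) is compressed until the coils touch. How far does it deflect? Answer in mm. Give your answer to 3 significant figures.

56.0 mm

N_t = 10; L_s = 5.0·11 = 55 mm
δ_solid = L₀ − L_s = 111 − 55 = 56 mm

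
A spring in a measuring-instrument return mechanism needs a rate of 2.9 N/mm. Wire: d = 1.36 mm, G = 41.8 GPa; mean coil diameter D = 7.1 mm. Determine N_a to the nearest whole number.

17

N_a = Gd⁴/(8D³k) = (41.8×10³ × 1.36⁴)/(8 × 7.1³ × 2.9)
    = 142999 / 8303.54 = 17.22 → 17 coils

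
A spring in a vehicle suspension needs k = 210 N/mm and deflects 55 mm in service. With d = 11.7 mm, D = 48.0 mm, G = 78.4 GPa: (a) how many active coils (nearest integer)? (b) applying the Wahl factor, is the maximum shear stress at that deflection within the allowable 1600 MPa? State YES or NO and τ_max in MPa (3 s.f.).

N_a = Gd⁴/(8D³k) = (78.4×10³)(11.7⁴)/(8·48.0³·210) = 7.907 → N_a = 8
Actual rate k = Gd⁴/(8D³·8) = 207.57 N/mm
Working load F = kδ = 207.57·55 = 11416 N
C = 48.0/11.7 = 4.1026; K_W = (4C−1)/(4C−4)+0.615/C = 1.3916
τ_max = K_W·8FD/(πd³) = 1.3916·871.25 = 1212.5 MPa
τ_max ≤ 1600 MPa → acceptable

(a) 8 coils; (b) YES, τ_max = 1210 MPa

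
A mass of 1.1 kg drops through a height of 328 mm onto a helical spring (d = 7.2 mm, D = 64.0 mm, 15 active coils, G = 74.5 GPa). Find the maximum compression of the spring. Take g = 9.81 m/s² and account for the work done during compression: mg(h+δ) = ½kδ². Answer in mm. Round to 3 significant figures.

35.1 mm

k = Gd⁴/(8D³N_a) = (74.5×10³)(7.2⁴)/(8·64.0³·15) = 6.3645 N/mm
W = mg = 1.1 × 9.81 = 10.791 N
½kδ² − Wδ − Wh = 0 → δ = (W + √(W² + 2kWh))/k
δ = (10.791 + √(116.45 + 45053.7))/6.3645 = (10.791 + 212.53)/6.3645 = 35.089 mm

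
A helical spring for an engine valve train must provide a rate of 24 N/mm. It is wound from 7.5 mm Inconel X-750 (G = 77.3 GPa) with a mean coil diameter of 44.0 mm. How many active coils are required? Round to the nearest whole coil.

N_a = Gd⁴/(8D³k) = (77.3×10³ × 7.5⁴)/(8 × 44.0³ × 24)
    = 2.44582e+08 / 1.63553e+07 = 14.95 → 15 coils

15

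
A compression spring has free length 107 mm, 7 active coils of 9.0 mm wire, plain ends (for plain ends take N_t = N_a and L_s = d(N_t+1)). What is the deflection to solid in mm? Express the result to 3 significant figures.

35.0 mm

N_t = 7; L_s = 9.0·8 = 72 mm
δ_solid = L₀ − L_s = 107 − 72 = 35 mm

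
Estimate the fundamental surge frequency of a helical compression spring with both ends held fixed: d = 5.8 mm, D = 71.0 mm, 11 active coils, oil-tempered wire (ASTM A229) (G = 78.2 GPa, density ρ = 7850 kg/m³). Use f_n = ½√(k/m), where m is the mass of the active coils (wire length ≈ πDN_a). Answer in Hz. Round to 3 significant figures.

k = Gd⁴/(8D³N_a) = (78.2×10³)(5.8⁴)/(8·71.0³·11) = 2.8097 N/mm = 2809.7 N/m
Wire length L = πDN_a = π·71.0·11 = 2453.6 mm
m = ρ·(πd²/4)·L = 7850 × 26.421×10⁻⁶ m² × 2.4536 m = 0.50888 kg
f_n = ½√(k/m) = 0.5·√(2809.7/0.50888) = 0.5·√(5521.3) = 37.153 Hz

37.2 Hz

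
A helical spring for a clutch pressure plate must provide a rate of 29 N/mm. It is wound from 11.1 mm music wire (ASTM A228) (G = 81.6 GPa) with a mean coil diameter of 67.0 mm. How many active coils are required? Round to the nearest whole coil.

18

N_a = Gd⁴/(8D³k) = (81.6×10³ × 11.1⁴)/(8 × 67.0³ × 29)
    = 1.23875e+09 / 6.9777e+07 = 17.75 → 18 coils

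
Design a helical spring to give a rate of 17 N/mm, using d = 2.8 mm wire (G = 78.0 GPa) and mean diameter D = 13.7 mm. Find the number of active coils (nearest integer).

14

N_a = Gd⁴/(8D³k) = (78.0×10³ × 2.8⁴)/(8 × 13.7³ × 17)
    = 4.79432e+06 / 349704 = 13.71 → 14 coils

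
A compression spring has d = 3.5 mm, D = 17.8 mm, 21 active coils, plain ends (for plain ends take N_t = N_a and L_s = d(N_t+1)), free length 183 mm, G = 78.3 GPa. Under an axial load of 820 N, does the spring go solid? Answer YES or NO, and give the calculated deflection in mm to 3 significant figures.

k = Gd⁴/(8D³N_a) = (78.3×10³)(3.5⁴)/(8·17.8³·21) = 12.401 N/mm
N_t = 21; L_s = 3.5·22 = 77 mm; δ_solid = L₀ − L_s = 183 − 77 = 106 mm
δ = F/k = 820/12.401 = 66.122 mm
δ < δ_solid → spring does not go solid

NO, δ = 66.1 mm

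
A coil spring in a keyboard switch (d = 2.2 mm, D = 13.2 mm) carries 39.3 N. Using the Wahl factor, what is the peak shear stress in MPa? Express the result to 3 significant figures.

Spring index C = D/d = 13.2/2.2 = 6.0000
K_W = (4C−1)/(4C−4) + 0.615/C = 23.000/20.000 + 0.1025 = 1.2525
τ₀ = 8FD/(πd³) = 8·39.3·13.2/(π·2.2³) = 4150.08/33.452 = 124.06 MPa
τ_max = K·τ₀ = 1.2525 × 124.06 = 155.39 MPa

155 MPa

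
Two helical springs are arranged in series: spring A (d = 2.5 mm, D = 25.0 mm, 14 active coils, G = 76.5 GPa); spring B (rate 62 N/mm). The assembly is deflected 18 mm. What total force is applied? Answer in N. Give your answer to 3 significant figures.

29.9 N

k_A = Gd⁴/(8D³N_a) = (76.5×10³)(2.5⁴)/(8·25.0³·14) = 1.7076 N/mm
Series: 1/k_eq = 1/1.7076 + 1/62 = 0.60175; k_eq = 1.6618 N/mm
F = k_eq·δ = 1.6618·18 = 29.913 N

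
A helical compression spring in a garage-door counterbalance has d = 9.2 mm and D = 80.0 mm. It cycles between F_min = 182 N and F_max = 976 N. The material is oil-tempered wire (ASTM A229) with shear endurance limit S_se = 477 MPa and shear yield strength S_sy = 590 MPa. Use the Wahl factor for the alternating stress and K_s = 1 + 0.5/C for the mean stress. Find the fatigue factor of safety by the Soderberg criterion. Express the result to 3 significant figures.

C = D/d = 80.0/9.2 = 8.6957; K_W = (4C−1)/(4C−4)+0.615/C = 1.1682; K_s = 1+0.5/C = 1.0575
F_a = (F_max−F_min)/2 = 397 N; F_m = (F_max+F_min)/2 = 579 N
τ_a = K_W·8F_aD/(πd³) = 1.1682 × 103.86 = 121.33 MPa
τ_m = K_s·8F_mD/(πd³) = 1.0575 × 151.48 = 160.19 MPa
Soderberg: 1/n_f = τ_a/S_se + τ_m/S_sy = 121.33/477 + 160.19/590 = 0.25436 + 0.27150 = 0.52586
n_f = 1/0.52586 = 1.902

1.90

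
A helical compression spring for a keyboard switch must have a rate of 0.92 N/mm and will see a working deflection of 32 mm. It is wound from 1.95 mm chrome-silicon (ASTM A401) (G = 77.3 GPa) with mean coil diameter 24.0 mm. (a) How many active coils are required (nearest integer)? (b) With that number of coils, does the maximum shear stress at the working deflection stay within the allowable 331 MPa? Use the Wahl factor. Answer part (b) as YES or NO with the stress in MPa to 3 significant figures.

N_a = Gd⁴/(8D³k) = (77.3×10³)(1.95⁴)/(8·24.0³·0.92) = 10.99 → N_a = 11
Actual rate k = Gd⁴/(8D³·11) = 0.91876 N/mm
Working load F = kδ = 0.91876·32 = 29.4 N
C = 24.0/1.95 = 12.3077; K_W = (4C−1)/(4C−4)+0.615/C = 1.1163
τ_max = K_W·8FD/(πd³) = 1.1163·242.33 = 270.51 MPa
τ_max ≤ 331 MPa → acceptable

(a) 11 coils; (b) YES, τ_max = 271 MPa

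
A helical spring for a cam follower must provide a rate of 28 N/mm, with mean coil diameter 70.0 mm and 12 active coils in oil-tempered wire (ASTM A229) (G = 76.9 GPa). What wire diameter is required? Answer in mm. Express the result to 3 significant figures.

d = (8D³N_a·k / G)^(1/4) = (8·70.0³·12·28 / (76.9×10³))^0.25
  = (11989)^0.25 = 10.4640 mm

10.5 mm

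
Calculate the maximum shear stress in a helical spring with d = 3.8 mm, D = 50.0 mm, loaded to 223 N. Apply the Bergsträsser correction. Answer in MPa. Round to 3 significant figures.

570 MPa

Spring index C = D/d = 50.0/3.8 = 13.1579
K_B = (4C+2)/(4C−3) = 54.632/49.632 = 1.1007
τ₀ = 8FD/(πd³) = 8·223·50.0/(π·3.8³) = 89200/172.39 = 517.44 MPa
τ_max = K·τ₀ = 1.1007 × 517.44 = 569.57 MPa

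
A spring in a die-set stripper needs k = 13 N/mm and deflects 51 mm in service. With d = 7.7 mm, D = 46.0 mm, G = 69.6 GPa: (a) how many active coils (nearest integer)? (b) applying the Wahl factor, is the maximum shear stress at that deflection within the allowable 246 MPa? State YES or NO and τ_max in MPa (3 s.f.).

(a) 24 coils; (b) YES, τ_max = 215 MPa

N_a = Gd⁴/(8D³k) = (69.6×10³)(7.7⁴)/(8·46.0³·13) = 24.17 → N_a = 24
Actual rate k = Gd⁴/(8D³·24) = 13.092 N/mm
Working load F = kδ = 13.092·51 = 667.68 N
C = 46.0/7.7 = 5.9740; K_W = (4C−1)/(4C−4)+0.615/C = 1.2537
τ_max = K_W·8FD/(πd³) = 1.2537·171.31 = 214.78 MPa
τ_max ≤ 246 MPa → acceptable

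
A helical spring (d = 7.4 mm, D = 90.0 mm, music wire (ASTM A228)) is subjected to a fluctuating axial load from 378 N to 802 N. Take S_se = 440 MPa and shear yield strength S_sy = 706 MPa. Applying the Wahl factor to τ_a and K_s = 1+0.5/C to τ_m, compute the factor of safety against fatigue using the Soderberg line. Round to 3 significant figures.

C = D/d = 90.0/7.4 = 12.1622; K_W = (4C−1)/(4C−4)+0.615/C = 1.1178; K_s = 1+0.5/C = 1.0411
F_a = (F_max−F_min)/2 = 212 N; F_m = (F_max+F_min)/2 = 590 N
τ_a = K_W·8F_aD/(πd³) = 1.1178 × 119.9 = 134.02 MPa
τ_m = K_s·8F_mD/(πd³) = 1.0411 × 333.69 = 347.41 MPa
Soderberg: 1/n_f = τ_a/S_se + τ_m/S_sy = 134.02/440 + 347.41/706 = 0.30459 + 0.49208 = 0.79667
n_f = 1/0.79667 = 1.255

1.26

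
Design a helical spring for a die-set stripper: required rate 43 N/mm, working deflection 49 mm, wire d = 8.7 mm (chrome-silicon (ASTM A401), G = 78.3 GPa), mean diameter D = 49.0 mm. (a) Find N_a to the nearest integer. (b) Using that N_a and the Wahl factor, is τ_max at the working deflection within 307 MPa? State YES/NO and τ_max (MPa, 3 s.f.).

N_a = Gd⁴/(8D³k) = (78.3×10³)(8.7⁴)/(8·49.0³·43) = 11.08 → N_a = 11
Actual rate k = Gd⁴/(8D³·11) = 43.328 N/mm
Working load F = kδ = 43.328·49 = 2123.1 N
C = 49.0/8.7 = 5.6322; K_W = (4C−1)/(4C−4)+0.615/C = 1.2711
τ_max = K_W·8FD/(πd³) = 1.2711·402.29 = 511.36 MPa
τ_max > 307 MPa → exceeds allowable

(a) 11 coils; (b) NO, τ_max = 511 MPa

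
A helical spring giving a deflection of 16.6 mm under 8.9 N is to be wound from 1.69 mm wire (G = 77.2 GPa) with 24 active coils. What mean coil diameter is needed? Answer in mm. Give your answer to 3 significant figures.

18.3 mm

Required rate k = F/δ = 8.9/16.6 = 0.53614 N/mm
D = (Gd⁴/(8N_a·k))^(1/3) = (77.2×10³·1.69⁴/(8·24·0.53614))^(1/3)
  = (6117.6)^(1/3) = 18.2892 mm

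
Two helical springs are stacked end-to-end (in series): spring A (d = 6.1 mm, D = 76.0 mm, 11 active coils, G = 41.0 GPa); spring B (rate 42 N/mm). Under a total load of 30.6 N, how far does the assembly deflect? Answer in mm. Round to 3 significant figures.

k_A = Gd⁴/(8D³N_a) = (41.0×10³)(6.1⁴)/(8·76.0³·11) = 1.4695 N/mm
Series: 1/k_eq = 1/1.4695 + 1/42 = 0.7043; k_eq = 1.4199 N/mm
δ = F/k_eq = 30.6/1.4199 = 21.551 mm

21.6 mm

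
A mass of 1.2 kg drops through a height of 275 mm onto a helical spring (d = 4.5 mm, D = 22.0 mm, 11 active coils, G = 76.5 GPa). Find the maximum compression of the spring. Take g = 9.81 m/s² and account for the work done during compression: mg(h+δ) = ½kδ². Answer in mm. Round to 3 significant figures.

14.3 mm

k = Gd⁴/(8D³N_a) = (76.5×10³)(4.5⁴)/(8·22.0³·11) = 33.478 N/mm
W = mg = 1.2 × 9.81 = 11.772 N
½kδ² − Wδ − Wh = 0 → δ = (W + √(W² + 2kWh))/k
δ = (11.772 + √(138.58 + 216757))/33.478 = (11.772 + 465.72)/33.478 = 14.263 mm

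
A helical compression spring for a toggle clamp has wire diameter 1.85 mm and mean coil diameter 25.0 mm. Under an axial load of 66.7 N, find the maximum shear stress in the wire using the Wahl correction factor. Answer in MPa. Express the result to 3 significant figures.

741 MPa

Spring index C = D/d = 25.0/1.85 = 13.5135
K_W = (4C−1)/(4C−4) + 0.615/C = 53.054/50.054 + 0.0455 = 1.1054
τ₀ = 8FD/(πd³) = 8·66.7·25.0/(π·1.85³) = 13340/19.891 = 670.64 MPa
τ_max = K·τ₀ = 1.1054 × 670.64 = 741.36 MPa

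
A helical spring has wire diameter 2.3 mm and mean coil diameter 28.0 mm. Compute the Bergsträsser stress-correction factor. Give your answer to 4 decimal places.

1.1094

C = D/d = 28.0/2.3 = 12.1739
K_B = (4C+2)/(4C−3) = 50.696/45.696 = 1.1094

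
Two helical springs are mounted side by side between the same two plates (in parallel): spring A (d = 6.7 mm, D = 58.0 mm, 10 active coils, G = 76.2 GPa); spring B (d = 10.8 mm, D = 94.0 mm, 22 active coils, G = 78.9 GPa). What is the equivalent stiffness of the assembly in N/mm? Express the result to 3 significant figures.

17.2 N/mm

k_A = Gd⁴/(8D³N_a) = (76.2×10³)(6.7⁴)/(8·58.0³·10) = 9.8374 N/mm
k_B = Gd⁴/(8D³N_a) = (78.9×10³)(10.8⁴)/(8·94.0³·22) = 7.343 N/mm
Parallel: k_eq = 9.8374 + 7.343 = 17.18 N/mm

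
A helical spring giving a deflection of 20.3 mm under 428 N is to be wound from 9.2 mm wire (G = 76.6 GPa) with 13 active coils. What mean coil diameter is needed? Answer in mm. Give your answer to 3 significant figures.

63.0 mm

Required rate k = F/δ = 428/20.3 = 21.084 N/mm
D = (Gd⁴/(8N_a·k))^(1/3) = (76.6×10³·9.2⁴/(8·13·21.084))^(1/3)
  = (250264)^(1/3) = 63.0182 mm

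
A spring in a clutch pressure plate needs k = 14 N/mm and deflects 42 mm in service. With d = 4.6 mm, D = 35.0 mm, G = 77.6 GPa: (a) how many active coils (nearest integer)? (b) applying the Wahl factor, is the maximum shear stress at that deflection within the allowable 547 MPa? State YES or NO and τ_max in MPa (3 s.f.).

(a) 7 coils; (b) NO, τ_max = 665 MPa

N_a = Gd⁴/(8D³k) = (77.6×10³)(4.6⁴)/(8·35.0³·14) = 7.236 → N_a = 7
Actual rate k = Gd⁴/(8D³·7) = 14.471 N/mm
Working load F = kδ = 14.471·42 = 607.79 N
C = 35.0/4.6 = 7.6087; K_W = (4C−1)/(4C−4)+0.615/C = 1.1943
τ_max = K_W·8FD/(πd³) = 1.1943·556.53 = 664.67 MPa
τ_max > 547 MPa → exceeds allowable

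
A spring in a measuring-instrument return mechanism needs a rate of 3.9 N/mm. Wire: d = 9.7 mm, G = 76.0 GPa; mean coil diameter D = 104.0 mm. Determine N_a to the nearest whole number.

19

N_a = Gd⁴/(8D³k) = (76.0×10³ × 9.7⁴)/(8 × 104.0³ × 3.9)
    = 6.72823e+08 / 3.50958e+07 = 19.17 → 19 coils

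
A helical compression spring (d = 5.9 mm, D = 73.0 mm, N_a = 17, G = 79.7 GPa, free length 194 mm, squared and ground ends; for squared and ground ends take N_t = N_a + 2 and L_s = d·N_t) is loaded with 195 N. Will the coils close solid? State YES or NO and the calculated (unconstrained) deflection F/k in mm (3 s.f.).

YES, δ = 107 mm

k = Gd⁴/(8D³N_a) = (79.7×10³)(5.9⁴)/(8·73.0³·17) = 1.8254 N/mm
N_t = 19; L_s = 5.9·19 = 112.1 mm; δ_solid = L₀ − L_s = 194 − 112.1 = 81.9 mm
δ = F/k = 195/1.8254 = 106.83 mm
δ ≥ δ_solid → spring goes solid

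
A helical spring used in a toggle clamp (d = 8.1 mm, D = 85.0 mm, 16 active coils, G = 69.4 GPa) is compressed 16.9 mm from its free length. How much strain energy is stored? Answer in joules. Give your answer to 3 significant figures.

0.543 J

k = Gd⁴/(8D³N_a) = (69.4×10³)(8.1⁴)/(8·85.0³·16) = 3.8004 N/mm
U = ½kδ² = 0.5 × 3.8004 × 16.9² = 542.72 N·mm = 0.54272 J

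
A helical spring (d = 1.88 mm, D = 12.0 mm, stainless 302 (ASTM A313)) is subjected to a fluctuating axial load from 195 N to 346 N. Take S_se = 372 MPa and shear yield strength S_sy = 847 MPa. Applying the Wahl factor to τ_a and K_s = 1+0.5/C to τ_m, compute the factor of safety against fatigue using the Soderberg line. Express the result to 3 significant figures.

0.365

C = D/d = 12.0/1.88 = 6.3830; K_W = (4C−1)/(4C−4)+0.615/C = 1.2357; K_s = 1+0.5/C = 1.0783
F_a = (F_max−F_min)/2 = 75.5 N; F_m = (F_max+F_min)/2 = 270.5 N
τ_a = K_W·8F_aD/(πd³) = 1.2357 × 347.21 = 429.04 MPa
τ_m = K_s·8F_mD/(πd³) = 1.0783 × 1244 = 1341.4 MPa
Soderberg: 1/n_f = τ_a/S_se + τ_m/S_sy = 429.04/372 + 1341.4/847 = 1.15334 + 1.58374 = 2.7371
n_f = 1/2.7371 = 0.3654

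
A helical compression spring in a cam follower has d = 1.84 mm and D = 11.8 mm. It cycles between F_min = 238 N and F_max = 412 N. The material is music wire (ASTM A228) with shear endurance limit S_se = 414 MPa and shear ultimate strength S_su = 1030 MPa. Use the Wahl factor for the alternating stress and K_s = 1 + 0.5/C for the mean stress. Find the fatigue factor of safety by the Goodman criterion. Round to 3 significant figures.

C = D/d = 11.8/1.84 = 6.4130; K_W = (4C−1)/(4C−4)+0.615/C = 1.2345; K_s = 1+0.5/C = 1.0780
F_a = (F_max−F_min)/2 = 87 N; F_m = (F_max+F_min)/2 = 325 N
τ_a = K_W·8F_aD/(πd³) = 1.2345 × 419.65 = 518.04 MPa
τ_m = K_s·8F_mD/(πd³) = 1.0780 × 1567.7 = 1689.9 MPa
Goodman: 1/n_f = τ_a/S_se + τ_m/S_su = 518.04/414 + 1689.9/1030 = 1.25130 + 1.64066 = 2.892
n_f = 1/2.892 = 0.3458

0.346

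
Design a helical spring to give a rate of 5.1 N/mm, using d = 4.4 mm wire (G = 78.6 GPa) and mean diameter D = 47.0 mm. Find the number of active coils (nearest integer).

N_a = Gd⁴/(8D³k) = (78.6×10³ × 4.4⁴)/(8 × 47.0³ × 5.1)
    = 2.946e+07 / 4.23598e+06 = 6.955 → 7 coils

7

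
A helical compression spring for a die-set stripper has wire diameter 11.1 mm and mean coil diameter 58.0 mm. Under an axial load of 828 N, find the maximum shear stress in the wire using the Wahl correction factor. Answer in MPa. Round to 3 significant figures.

Spring index C = D/d = 58.0/11.1 = 5.2252
K_W = (4C−1)/(4C−4) + 0.615/C = 19.901/16.901 + 0.1177 = 1.2952
τ₀ = 8FD/(πd³) = 8·828·58.0/(π·11.1³) = 384192/4296.5 = 89.419 MPa
τ_max = K·τ₀ = 1.2952 × 89.419 = 115.82 MPa

116 MPa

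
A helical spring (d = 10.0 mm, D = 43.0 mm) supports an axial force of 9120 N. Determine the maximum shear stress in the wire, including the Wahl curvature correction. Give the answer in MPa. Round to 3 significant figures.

1370 MPa

Spring index C = D/d = 43.0/10.0 = 4.3000
K_W = (4C−1)/(4C−4) + 0.615/C = 16.200/13.200 + 0.1430 = 1.3703
τ₀ = 8FD/(πd³) = 8·9120·43.0/(π·10.0³) = 3.13728e+06/3141.6 = 998.63 MPa
τ_max = K·τ₀ = 1.3703 × 998.63 = 1368.4 MPa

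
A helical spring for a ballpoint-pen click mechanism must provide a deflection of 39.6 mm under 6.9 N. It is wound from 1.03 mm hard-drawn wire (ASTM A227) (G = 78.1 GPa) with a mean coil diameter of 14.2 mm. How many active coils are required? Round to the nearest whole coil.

Required rate k = F/δ = 6.9/39.6 = 0.17424 N/mm
N_a = Gd⁴/(8D³k) = (78.1×10³ × 1.03⁴)/(8 × 14.2³ × 0.17424)
    = 87902.2 / 3991.25 = 22.02 → 22 coils

22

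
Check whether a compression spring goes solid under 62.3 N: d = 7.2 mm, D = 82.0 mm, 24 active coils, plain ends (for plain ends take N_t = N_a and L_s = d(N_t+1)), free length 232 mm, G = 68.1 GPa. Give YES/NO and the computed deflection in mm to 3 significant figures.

k = Gd⁴/(8D³N_a) = (68.1×10³)(7.2⁴)/(8·82.0³·24) = 1.7288 N/mm
N_t = 24; L_s = 7.2·25 = 180 mm; δ_solid = L₀ − L_s = 232 − 180 = 52 mm
δ = F/k = 62.3/1.7288 = 36.037 mm
δ < δ_solid → spring does not go solid

NO, δ = 36.0 mm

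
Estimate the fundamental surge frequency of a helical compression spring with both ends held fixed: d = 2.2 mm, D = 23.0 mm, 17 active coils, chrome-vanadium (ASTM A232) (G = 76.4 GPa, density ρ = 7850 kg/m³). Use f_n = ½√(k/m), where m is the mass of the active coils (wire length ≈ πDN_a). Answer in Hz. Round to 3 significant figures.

k = Gd⁴/(8D³N_a) = (76.4×10³)(2.2⁴)/(8·23.0³·17) = 1.0816 N/mm = 1081.6 N/m
Wire length L = πDN_a = π·23.0·17 = 1228.4 mm
m = ρ·(πd²/4)·L = 7850 × 3.8013×10⁻⁶ m² × 1.2284 m = 0.036655 kg
f_n = ½√(k/m) = 0.5·√(1081.6/0.036655) = 0.5·√(29507) = 85.889 Hz

85.9 Hz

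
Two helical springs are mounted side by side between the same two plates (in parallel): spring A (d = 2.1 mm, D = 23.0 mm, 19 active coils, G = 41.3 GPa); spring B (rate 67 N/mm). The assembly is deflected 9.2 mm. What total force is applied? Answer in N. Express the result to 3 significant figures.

k_A = Gd⁴/(8D³N_a) = (41.3×10³)(2.1⁴)/(8·23.0³·19) = 0.43431 N/mm
Parallel: k_eq = 0.43431 + 67 = 67.434 N/mm
F = k_eq·δ = 67.434·9.2 = 620.4 N

620 N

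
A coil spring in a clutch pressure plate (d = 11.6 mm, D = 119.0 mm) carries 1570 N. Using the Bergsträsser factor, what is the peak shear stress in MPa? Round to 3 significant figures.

345 MPa

Spring index C = D/d = 119.0/11.6 = 10.2586
K_B = (4C+2)/(4C−3) = 43.034/38.034 = 1.1315
τ₀ = 8FD/(πd³) = 8·1570·119.0/(π·11.6³) = 1.49464e+06/4903.7 = 304.8 MPa
τ_max = K·τ₀ = 1.1315 × 304.8 = 344.87 MPa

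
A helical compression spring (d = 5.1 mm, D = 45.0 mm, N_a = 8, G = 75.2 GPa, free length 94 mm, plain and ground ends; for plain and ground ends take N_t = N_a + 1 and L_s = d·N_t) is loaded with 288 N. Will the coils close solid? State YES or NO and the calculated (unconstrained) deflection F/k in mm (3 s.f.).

k = Gd⁴/(8D³N_a) = (75.2×10³)(5.1⁴)/(8·45.0³·8) = 8.7233 N/mm
N_t = 9; L_s = 5.1·9 = 45.9 mm; δ_solid = L₀ − L_s = 94 − 45.9 = 48.1 mm
δ = F/k = 288/8.7233 = 33.015 mm
δ < δ_solid → spring does not go solid

NO, δ = 33.0 mm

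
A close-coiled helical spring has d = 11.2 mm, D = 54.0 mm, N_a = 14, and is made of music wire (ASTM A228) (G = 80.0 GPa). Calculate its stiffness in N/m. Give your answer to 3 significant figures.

71400 N/m

k = Gd⁴/(8D³N_a) = (80.0×10³ × 11.2⁴) / (8 × 54.0³ × 14)
  = 1.25882e+09 / 1.7636e+07 = 71.378 N/mm = 71378 N/m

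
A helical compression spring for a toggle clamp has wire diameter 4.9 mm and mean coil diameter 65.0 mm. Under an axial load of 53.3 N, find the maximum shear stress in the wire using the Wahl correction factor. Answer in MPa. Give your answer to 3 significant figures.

83.1 MPa

Spring index C = D/d = 65.0/4.9 = 13.2653
K_W = (4C−1)/(4C−4) + 0.615/C = 52.061/49.061 + 0.0464 = 1.1075
τ₀ = 8FD/(πd³) = 8·53.3·65.0/(π·4.9³) = 27716/369.61 = 74.988 MPa
τ_max = K·τ₀ = 1.1075 × 74.988 = 83.05 MPa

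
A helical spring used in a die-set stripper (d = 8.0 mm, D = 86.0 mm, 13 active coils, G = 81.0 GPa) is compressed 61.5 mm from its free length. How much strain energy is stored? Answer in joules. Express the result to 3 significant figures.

9.48 J

k = Gd⁴/(8D³N_a) = (81.0×10³)(8.0⁴)/(8·86.0³·13) = 5.0155 N/mm
U = ½kδ² = 0.5 × 5.0155 × 61.5² = 9485 N·mm = 9.485 J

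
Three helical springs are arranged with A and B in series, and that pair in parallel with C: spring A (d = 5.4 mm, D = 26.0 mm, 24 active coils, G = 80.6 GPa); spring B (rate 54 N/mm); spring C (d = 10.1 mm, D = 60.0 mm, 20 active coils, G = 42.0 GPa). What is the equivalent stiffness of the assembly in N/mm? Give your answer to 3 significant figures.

k_A = Gd⁴/(8D³N_a) = (80.6×10³)(5.4⁴)/(8·26.0³·24) = 20.309 N/mm
k_C = Gd⁴/(8D³N_a) = (42.0×10³)(10.1⁴)/(8·60.0³·20) = 12.646 N/mm
Springs A,B series: k_AB = 1/(1/20.309+1/54) = 14.758 N/mm; parallel with C: k_eq = 14.758+12.646 = 27.405 N/mm

27.4 N/mm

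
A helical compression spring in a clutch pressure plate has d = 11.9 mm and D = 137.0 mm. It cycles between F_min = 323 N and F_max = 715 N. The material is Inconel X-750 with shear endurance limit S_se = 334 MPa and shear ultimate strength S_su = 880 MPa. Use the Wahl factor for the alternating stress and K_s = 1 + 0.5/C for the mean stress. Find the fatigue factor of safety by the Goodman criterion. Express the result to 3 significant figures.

3.79

C = D/d = 137.0/11.9 = 11.5126; K_W = (4C−1)/(4C−4)+0.615/C = 1.1248; K_s = 1+0.5/C = 1.0434
F_a = (F_max−F_min)/2 = 196 N; F_m = (F_max+F_min)/2 = 519 N
τ_a = K_W·8F_aD/(πd³) = 1.1248 × 40.577 = 45.639 MPa
τ_m = K_s·8F_mD/(πd³) = 1.0434 × 107.45 = 112.11 MPa
Goodman: 1/n_f = τ_a/S_se + τ_m/S_su = 45.639/334 + 112.11/880 = 0.13664 + 0.12740 = 0.26404
n_f = 1/0.26404 = 3.787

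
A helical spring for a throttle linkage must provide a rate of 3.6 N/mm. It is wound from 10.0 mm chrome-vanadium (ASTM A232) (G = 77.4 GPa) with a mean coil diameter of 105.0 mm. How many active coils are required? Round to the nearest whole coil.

N_a = Gd⁴/(8D³k) = (77.4×10³ × 10.0⁴)/(8 × 105.0³ × 3.6)
    = 7.74e+08 / 3.33396e+07 = 23.22 → 23 coils

23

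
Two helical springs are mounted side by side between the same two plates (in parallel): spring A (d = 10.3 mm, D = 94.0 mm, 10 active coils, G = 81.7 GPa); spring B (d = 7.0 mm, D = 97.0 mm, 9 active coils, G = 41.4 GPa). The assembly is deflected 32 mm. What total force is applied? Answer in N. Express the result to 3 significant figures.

k_A = Gd⁴/(8D³N_a) = (81.7×10³)(10.3⁴)/(8·94.0³·10) = 13.839 N/mm
k_B = Gd⁴/(8D³N_a) = (41.4×10³)(7.0⁴)/(8·97.0³·9) = 1.5127 N/mm
Parallel: k_eq = 13.839 + 1.5127 = 15.351 N/mm
F = k_eq·δ = 15.351·32 = 491.25 N

491 N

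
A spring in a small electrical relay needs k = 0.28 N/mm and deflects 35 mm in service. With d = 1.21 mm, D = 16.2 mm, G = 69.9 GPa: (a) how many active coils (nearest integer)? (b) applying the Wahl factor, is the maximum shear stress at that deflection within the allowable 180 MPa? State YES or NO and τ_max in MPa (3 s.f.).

N_a = Gd⁴/(8D³k) = (69.9×10³)(1.21⁴)/(8·16.2³·0.28) = 15.73 → N_a = 16
Actual rate k = Gd⁴/(8D³·16) = 0.27534 N/mm
Working load F = kδ = 0.27534·35 = 9.6368 N
C = 16.2/1.21 = 13.3884; K_W = (4C−1)/(4C−4)+0.615/C = 1.1065
τ_max = K_W·8FD/(πd³) = 1.1065·224.4 = 248.3 MPa
τ_max > 180 MPa → exceeds allowable

(a) 16 coils; (b) NO, τ_max = 248 MPa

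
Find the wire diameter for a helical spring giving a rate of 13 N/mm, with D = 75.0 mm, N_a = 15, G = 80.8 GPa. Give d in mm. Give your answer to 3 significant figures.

9.50 mm

d = (8D³N_a·k / G)^(1/4) = (8·75.0³·15·13 / (80.8×10³))^0.25
  = (8145.1)^0.25 = 9.5000 mm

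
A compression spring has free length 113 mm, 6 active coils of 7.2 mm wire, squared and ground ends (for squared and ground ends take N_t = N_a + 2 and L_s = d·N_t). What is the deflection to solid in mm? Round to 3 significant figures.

N_t = 8; L_s = 7.2·8 = 57.6 mm
δ_solid = L₀ − L_s = 113 − 57.6 = 55.4 mm

55.4 mm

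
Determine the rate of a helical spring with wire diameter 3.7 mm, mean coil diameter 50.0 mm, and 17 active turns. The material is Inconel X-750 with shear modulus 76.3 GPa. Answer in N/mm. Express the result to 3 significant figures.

0.841 N/mm

k = Gd⁴/(8D³N_a) = (76.3×10³ × 3.7⁴) / (8 × 50.0³ × 17)
  = 1.42998e+07 / 1.7e+07 = 0.84117 N/mm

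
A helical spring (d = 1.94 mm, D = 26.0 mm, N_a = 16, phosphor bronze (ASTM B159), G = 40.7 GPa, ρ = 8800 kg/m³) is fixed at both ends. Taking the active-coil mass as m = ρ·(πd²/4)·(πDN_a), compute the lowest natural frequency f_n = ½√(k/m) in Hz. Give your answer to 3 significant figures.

k = Gd⁴/(8D³N_a) = (40.7×10³)(1.94⁴)/(8·26.0³·16) = 0.25625 N/mm = 256.25 N/m
Wire length L = πDN_a = π·26.0·16 = 1306.9 mm
m = ρ·(πd²/4)·L = 8800 × 2.9559×10⁻⁶ m² × 1.3069 m = 0.033995 kg
f_n = ½√(k/m) = 0.5·√(256.25/0.033995) = 0.5·√(7537.9) = 43.411 Hz

43.4 Hz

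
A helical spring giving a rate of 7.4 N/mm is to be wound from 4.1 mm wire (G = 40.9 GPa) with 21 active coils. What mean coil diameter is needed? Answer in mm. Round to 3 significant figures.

21.0 mm

D = (Gd⁴/(8N_a·k))^(1/3) = (40.9×10³·4.1⁴/(8·21·7.4))^(1/3)
  = (9296.46)^(1/3) = 21.0268 mm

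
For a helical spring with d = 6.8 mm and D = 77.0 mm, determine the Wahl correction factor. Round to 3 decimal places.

1.127

C = D/d = 77.0/6.8 = 11.3235
K_W = (4C−1)/(4C−4) + 0.615/C = 44.294/41.294 + 0.0543 = 1.1270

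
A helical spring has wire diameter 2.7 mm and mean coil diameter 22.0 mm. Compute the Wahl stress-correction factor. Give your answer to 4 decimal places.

1.1804

C = D/d = 22.0/2.7 = 8.1481
K_W = (4C−1)/(4C−4) + 0.615/C = 31.593/28.593 + 0.0755 = 1.1804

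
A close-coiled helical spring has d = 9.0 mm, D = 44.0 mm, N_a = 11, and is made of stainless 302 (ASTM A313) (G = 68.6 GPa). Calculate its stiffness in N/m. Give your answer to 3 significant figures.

60000 N/m

k = Gd⁴/(8D³N_a) = (68.6×10³ × 9.0⁴) / (8 × 44.0³ × 11)
  = 4.50085e+08 / 7.49619e+06 = 60.042 N/mm = 60042 N/m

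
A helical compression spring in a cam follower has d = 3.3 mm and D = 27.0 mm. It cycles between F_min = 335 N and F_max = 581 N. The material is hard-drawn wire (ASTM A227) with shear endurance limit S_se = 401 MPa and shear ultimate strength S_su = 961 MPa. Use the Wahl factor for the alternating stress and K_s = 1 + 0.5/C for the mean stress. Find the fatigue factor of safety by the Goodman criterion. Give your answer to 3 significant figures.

C = D/d = 27.0/3.3 = 8.1818; K_W = (4C−1)/(4C−4)+0.615/C = 1.1796; K_s = 1+0.5/C = 1.0611
F_a = (F_max−F_min)/2 = 123 N; F_m = (F_max+F_min)/2 = 458 N
τ_a = K_W·8F_aD/(πd³) = 1.1796 × 235.32 = 277.59 MPa
τ_m = K_s·8F_mD/(πd³) = 1.0611 × 876.25 = 929.8 MPa
Goodman: 1/n_f = τ_a/S_se + τ_m/S_su = 277.59/401 + 929.8/961 = 0.69224 + 0.96753 = 1.6598
n_f = 1/1.6598 = 0.6025

0.602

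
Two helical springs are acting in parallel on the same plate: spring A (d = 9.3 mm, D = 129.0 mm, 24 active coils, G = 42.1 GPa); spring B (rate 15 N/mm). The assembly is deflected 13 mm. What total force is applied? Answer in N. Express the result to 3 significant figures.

k_A = Gd⁴/(8D³N_a) = (42.1×10³)(9.3⁴)/(8·129.0³·24) = 0.76409 N/mm
Parallel: k_eq = 0.76409 + 15 = 15.764 N/mm
F = k_eq·δ = 15.764·13 = 204.93 N

205 N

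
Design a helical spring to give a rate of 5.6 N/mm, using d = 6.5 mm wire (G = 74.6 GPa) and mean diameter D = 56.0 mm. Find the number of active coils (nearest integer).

N_a = Gd⁴/(8D³k) = (74.6×10³ × 6.5⁴)/(8 × 56.0³ × 5.6)
    = 1.33166e+08 / 7.8676e+06 = 16.93 → 17 coils

17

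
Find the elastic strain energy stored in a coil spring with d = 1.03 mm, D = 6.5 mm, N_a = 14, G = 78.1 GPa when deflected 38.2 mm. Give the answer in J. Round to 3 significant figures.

k = Gd⁴/(8D³N_a) = (78.1×10³)(1.03⁴)/(8·6.5³·14) = 2.8579 N/mm
U = ½kδ² = 0.5 × 2.8579 × 38.2² = 2085.2 N·mm = 2.0852 J

2.09 J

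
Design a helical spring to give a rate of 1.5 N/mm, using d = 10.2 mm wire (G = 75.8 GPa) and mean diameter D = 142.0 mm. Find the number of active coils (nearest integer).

N_a = Gd⁴/(8D³k) = (75.8×10³ × 10.2⁴)/(8 × 142.0³ × 1.5)
    = 8.20484e+08 / 3.43595e+07 = 23.88 → 24 coils

24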